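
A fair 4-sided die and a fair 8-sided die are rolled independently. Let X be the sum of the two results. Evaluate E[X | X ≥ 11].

P(X ≥ 11) = 3/32.
Σ over the event: 11·1/16 + 12·1/32 = 17/16.
E[X | X ≥ 11] = (17/16) / (3/32) = 34/3.

34/3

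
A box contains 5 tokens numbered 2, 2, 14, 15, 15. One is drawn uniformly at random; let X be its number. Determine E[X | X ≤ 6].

2

P(X ≤ 6) = 2/5.
Σ over the event: 2·2/5 = 4/5.
E[X | X ≤ 6] = (4/5) / (2/5) = 2.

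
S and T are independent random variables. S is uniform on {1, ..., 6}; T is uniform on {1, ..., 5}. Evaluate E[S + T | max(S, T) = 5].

70/9

Outcomes with max(S, T) = 5: (1,5), (2,5), (3,5), (4,5), (5,1), (5,2), (5,3), (5,4), (5,5), each with probability 1/30.
E[S + T | max(S, T) = 5] = (6 + 7 + 8 + 9 + 6 + 7 + 8 + 9 + 10) / 9 = 70/9.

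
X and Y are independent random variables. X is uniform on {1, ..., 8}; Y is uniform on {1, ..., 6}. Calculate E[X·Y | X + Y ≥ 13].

130/3

Outcomes with X + Y ≥ 13: (7,6), (8,5), (8,6), each with probability 1/48.
E[X·Y | X + Y ≥ 13] = (42 + 40 + 48) / 3 = 130/3.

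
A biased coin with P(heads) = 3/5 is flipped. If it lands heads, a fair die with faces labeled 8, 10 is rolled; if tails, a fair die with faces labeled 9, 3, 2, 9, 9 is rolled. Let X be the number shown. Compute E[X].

199/25

E[X | heads] = (8+10)/2 = 9.
E[X | tails] = (9+3+2+9+9)/5 = 32/5.
By the law of total expectation,
E[X] = (3/5)·(9) + (2/5)·(32/5) = 199/25.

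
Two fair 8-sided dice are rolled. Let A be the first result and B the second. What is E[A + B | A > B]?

P(A > B) = 7/16.
Summing (A+B)·P(x,y) over outcomes with A > B gives 63/16.
E[A + B | A > B] = (63/16) / (7/16) = 9.

9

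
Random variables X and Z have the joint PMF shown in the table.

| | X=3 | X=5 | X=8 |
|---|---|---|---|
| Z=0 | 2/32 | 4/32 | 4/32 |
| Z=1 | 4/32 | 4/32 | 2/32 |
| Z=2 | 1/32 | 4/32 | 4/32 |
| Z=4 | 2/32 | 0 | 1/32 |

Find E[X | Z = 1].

P(Z = 1) = 5/16.
Σ X·P over the event = 3·(4/32) + 5·(4/32) + 8·(2/32) = 3/2.
E[X | Z = 1] = (3/2) / (5/16) = 24/5.

24/5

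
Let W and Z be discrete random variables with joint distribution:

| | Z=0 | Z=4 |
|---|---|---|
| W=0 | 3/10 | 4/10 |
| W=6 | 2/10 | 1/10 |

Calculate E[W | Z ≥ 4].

P(Z ≥ 4) = 1/2.
Σ W·P over the event = 0·(4/10) + 6·(1/10) = 3/5.
E[W | Z ≥ 4] = (3/5) / (1/2) = 6/5.

6/5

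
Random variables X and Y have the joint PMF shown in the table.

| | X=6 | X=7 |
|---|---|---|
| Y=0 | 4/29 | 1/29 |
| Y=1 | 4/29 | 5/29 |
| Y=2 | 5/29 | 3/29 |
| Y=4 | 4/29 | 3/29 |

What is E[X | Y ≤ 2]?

141/22

P(Y ≤ 2) = 22/29.
Σ X·P over the event = 6·(4/29) + 6·(4/29) + 6·(5/29) + 7·(1/29) + 7·(5/29) + 7·(3/29) = 141/29.
E[X | Y ≤ 2] = (141/29) / (22/29) = 141/22.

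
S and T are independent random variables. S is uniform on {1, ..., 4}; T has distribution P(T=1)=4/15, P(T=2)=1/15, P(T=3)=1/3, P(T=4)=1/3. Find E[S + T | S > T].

P(S > T) = 19/60.
Summing (S+T)·P(x,y) over outcomes with S > T gives 47/30.
E[S + T | S > T] = (47/30) / (19/60) = 94/19.

94/19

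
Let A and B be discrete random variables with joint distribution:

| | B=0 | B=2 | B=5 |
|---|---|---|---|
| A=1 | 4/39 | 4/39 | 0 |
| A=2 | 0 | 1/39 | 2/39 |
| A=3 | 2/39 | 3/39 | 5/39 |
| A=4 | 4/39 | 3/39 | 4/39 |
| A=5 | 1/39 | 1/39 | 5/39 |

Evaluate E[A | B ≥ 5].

15/4

P(B ≥ 5) = 16/39.
Σ A·P over the event = 2·(2/39) + 3·(5/39) + 4·(4/39) + 5·(5/39) = 20/13.
E[A | B ≥ 5] = (20/13) / (16/39) = 15/4.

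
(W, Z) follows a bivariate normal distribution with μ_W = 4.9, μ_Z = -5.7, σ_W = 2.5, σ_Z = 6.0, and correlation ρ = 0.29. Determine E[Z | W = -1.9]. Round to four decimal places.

-10.4328

E[Z | W=x] = μ_Z + ρ(σ_Z/σ_W)(x − μ_W) for jointly normal variables.
E[Z | W=-1.9] = -5.7 + (0.29)·(6.0/2.5)·(-1.9 − (4.9)) = -5.7 + (0.696)·(-6.8) = -10.4328.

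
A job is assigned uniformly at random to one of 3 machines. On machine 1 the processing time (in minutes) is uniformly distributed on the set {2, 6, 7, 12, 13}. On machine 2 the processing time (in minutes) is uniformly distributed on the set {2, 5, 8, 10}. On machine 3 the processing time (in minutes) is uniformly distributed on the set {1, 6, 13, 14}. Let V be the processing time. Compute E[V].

E[V | machine 1] = (2+6+7+12+13)/5 = 8.
E[V | machine 2] = (2+5+8+10)/4 = 25/4.
E[V | machine 3] = (1+6+13+14)/4 = 17/2.
By the law of total expectation,
E[V] = (1/3)·(8) + (1/3)·(25/4) + (1/3)·(17/2) = 91/12.

91/12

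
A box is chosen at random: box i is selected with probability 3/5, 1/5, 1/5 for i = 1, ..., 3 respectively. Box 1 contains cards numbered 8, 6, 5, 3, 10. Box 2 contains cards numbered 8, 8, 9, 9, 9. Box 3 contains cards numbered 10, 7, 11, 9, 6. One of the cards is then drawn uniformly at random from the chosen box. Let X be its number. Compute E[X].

E[X | box 1] = (8+6+5+3+10)/5 = 32/5.
E[X | box 2] = (8+8+9+9+9)/5 = 43/5.
E[X | box 3] = (10+7+11+9+6)/5 = 43/5.
By the law of total expectation,
E[X] = (3/5)·(32/5) + (1/5)·(43/5) + (1/5)·(43/5) = 182/25.

182/25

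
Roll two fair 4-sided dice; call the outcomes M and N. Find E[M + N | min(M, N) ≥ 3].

7

Outcomes with min(M, N) ≥ 3: (3,3), (3,4), (4,3), (4,4), each with probability 1/16.
E[M + N | min(M, N) ≥ 3] = (6 + 7 + 7 + 8) / 4 = 7.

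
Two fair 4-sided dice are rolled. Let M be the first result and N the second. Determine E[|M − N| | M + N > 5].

1

P(M + N > 5) = 3/8.
Summing |M−N|·P(x,y) over outcomes with M + N > 5 gives 3/8.
E[|M − N| | M + N > 5] = (3/8) / (3/8) = 1.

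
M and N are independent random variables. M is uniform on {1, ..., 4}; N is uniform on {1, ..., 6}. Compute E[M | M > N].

10/3

Outcomes with M > N: (2,1), (3,1), (3,2), (4,1), (4,2), (4,3), each with probability 1/24.
E[M | M > N] = (2 + 3 + 3 + 4 + 4 + 4) / 6 = 10/3.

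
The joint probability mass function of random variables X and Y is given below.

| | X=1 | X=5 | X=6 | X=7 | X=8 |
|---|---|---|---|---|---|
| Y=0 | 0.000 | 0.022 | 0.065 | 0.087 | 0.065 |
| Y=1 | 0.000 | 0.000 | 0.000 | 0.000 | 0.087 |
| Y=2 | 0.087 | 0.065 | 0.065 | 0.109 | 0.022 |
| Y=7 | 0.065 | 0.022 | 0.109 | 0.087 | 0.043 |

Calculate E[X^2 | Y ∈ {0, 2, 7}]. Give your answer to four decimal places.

P(Y ∈ {0, 2, 7}) = 0.913.
Summing X^2·P(X=x,Y=y) over the conditioning event gives 33.668.
E[X^2 | Y ∈ {0, 2, 7}] = (33.668) / (0.913) = 36.8762.

36.8762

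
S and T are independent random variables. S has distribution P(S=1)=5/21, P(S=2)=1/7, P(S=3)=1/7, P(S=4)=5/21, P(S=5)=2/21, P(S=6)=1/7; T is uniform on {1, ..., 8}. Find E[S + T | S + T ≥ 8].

P(S + T ≥ 8) = 89/168.
Summing (S+T)·P(x,y) over outcomes with S + T ≥ 8 gives 887/168.
E[S + T | S + T ≥ 8] = (887/168) / (89/168) = 887/89.

887/89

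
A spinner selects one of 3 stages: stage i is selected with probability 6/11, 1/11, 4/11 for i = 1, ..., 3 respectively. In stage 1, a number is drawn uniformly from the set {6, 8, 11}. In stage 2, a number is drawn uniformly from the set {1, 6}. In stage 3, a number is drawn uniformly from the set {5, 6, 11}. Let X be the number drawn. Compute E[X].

E[X | stage 1] = (6+8+11)/3 = 25/3.
E[X | stage 2] = (1+6)/2 = 7/2.
E[X | stage 3] = (5+6+11)/3 = 22/3.
By the law of total expectation,
E[X] = (6/11)·(25/3) + (1/11)·(7/2) + (4/11)·(22/3) = 497/66.

497/66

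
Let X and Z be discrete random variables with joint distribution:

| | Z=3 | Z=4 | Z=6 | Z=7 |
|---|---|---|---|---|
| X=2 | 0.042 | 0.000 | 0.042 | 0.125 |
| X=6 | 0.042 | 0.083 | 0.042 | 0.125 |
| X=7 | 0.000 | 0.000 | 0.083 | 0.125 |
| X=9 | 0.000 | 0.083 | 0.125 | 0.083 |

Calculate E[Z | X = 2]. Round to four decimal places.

5.9952

P(X = 2) = 0.209.
Σ Z·P over the event = 3·(0.042) + 6·(0.042) + 7·(0.125) = 1.253.
E[Z | X = 2] = (1.253) / (0.209) = 5.9952.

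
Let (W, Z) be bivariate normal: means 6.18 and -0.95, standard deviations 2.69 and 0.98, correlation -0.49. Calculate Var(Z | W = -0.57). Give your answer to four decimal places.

0.7298

For a bivariate normal, Var(Z | W=x) = σ_Z²(1 − ρ²).
Var(Z | W=-0.57) = (0.98)²·(1 − (-0.49)²) = 0.9604·0.7599 = 0.7298.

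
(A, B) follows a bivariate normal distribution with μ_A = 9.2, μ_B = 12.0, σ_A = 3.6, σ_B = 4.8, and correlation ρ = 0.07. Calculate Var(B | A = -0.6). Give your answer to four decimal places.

Var(B | A=x) = (1 − ρ²)·σ_B².
Var(B | A=-0.6) = (4.8)²·(1 − (0.07)²) = 23.04·0.9951 = 22.9271.

22.9271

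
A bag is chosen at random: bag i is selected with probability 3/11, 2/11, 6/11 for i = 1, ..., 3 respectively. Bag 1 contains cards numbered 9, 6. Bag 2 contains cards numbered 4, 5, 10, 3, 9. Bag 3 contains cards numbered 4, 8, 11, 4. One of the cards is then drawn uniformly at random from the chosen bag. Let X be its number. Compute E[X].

377/55

E[X | bag 1] = (9+6)/2 = 15/2.
E[X | bag 2] = (4+5+10+3+9)/5 = 31/5.
E[X | bag 3] = (4+8+11+4)/4 = 27/4.
By the law of total expectation,
E[X] = (3/11)·(15/2) + (2/11)·(31/5) + (6/11)·(27/4) = 377/55.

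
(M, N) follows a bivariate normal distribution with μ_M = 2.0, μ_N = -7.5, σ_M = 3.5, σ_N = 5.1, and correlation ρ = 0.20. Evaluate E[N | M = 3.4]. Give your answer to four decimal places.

E[N | M=x] = μ_N + ρ(σ_N/σ_M)(x − μ_M) for jointly normal variables.
E[N | M=3.4] = -7.5 + (0.20)·(5.1/3.5)·(3.4 − (2.0)) = -7.5 + (0.29143)·(1.4) = -7.0920.

-7.0920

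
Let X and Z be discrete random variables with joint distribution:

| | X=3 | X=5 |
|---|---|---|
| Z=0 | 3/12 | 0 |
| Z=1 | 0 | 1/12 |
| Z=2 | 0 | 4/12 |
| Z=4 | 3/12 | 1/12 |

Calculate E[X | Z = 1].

5

P(Z = 1) = 1/12.
Σ X·P over the event = 5·(1/12) = 5/12.
E[X | Z = 1] = (5/12) / (1/12) = 5.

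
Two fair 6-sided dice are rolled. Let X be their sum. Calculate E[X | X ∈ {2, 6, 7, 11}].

48/7

P(X ∈ {2, 6, 7, 11}) = 7/18.
Σ over the event: 2·1/36 + 6·5/36 + 7·1/6 + 11·1/18 = 8/3.
E[X | X ∈ {2, 6, 7, 11}] = (8/3) / (7/18) = 48/7.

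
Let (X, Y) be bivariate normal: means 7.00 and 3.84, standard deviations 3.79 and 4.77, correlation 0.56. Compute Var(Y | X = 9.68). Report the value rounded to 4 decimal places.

Var(Y | X=x) = (1 − ρ²)·σ_Y².
Var(Y | X=9.68) = (4.77)²·(1 − (0.56)²) = 22.7529·0.6864 = 15.6176.

15.6176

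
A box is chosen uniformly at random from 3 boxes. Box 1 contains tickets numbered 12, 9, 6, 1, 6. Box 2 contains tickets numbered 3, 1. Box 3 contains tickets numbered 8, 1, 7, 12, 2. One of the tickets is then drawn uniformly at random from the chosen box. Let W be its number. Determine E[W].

E[W | box 1] = (12+9+6+1+6)/5 = 34/5.
E[W | box 2] = (3+1)/2 = 2.
E[W | box 3] = (8+1+7+12+2)/5 = 6.
E[W] = (1/3)·(34/5) + (1/3)·(2) + (1/3)·(6) = 74/15.

74/15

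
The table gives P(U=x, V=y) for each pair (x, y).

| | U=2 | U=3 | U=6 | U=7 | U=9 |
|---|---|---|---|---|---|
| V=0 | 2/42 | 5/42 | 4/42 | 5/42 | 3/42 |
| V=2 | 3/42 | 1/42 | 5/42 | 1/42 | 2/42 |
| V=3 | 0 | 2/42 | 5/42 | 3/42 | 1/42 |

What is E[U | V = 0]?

105/19

P(V = 0) = 19/42.
Σ U·P over the event = 2·(2/42) + 3·(5/42) + 6·(4/42) + 7·(5/42) + 9·(3/42) = 5/2.
E[U | V = 0] = (5/2) / (19/42) = 105/19.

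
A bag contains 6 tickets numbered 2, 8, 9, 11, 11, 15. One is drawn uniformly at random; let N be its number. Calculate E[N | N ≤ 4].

P(N ≤ 4) = 1/6.
Σ over the event: 2·1/6 = 1/3.
E[N | N ≤ 4] = (1/3) / (1/6) = 2.

2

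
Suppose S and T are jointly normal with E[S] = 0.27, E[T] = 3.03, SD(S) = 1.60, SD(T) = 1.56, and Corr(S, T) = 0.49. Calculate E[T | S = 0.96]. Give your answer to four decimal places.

E[T | S=x] = μ_T + ρ(σ_T/σ_S)(x − μ_S) for jointly normal variables.
E[T | S=0.96] = 3.03 + (0.49)·(1.56/1.60)·(0.96 − (0.27)) = 3.03 + (0.47775)·(0.69) = 3.3596.

3.3596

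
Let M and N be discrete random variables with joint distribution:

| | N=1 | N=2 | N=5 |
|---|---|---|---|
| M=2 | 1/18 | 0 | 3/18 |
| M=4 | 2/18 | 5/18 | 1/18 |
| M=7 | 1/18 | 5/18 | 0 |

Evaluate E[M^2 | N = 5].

7

P(N = 5) = 2/9.
Σ M^2·P over the event = 4·(3/18) + 16·(1/18) = 14/9.
E[M^2 | N = 5] = (14/9) / (2/9) = 7.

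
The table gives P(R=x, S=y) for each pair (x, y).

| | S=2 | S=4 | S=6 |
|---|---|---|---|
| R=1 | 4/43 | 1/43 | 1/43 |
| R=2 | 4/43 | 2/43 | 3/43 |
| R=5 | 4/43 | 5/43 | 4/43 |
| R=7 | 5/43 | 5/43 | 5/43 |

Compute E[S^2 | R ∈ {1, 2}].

P(R ∈ {1, 2}) = 15/43.
Σ S^2·P over the event = 4·(4/43) + 16·(1/43) + 36·(1/43) + 4·(4/43) + 16·(2/43) + 36·(3/43) = 224/43.
E[S^2 | R ∈ {1, 2}] = (224/43) / (15/43) = 224/15.

224/15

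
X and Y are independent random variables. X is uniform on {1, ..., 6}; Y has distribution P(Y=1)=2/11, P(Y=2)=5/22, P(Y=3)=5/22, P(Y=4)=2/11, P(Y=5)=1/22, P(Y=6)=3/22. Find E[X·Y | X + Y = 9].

P(X + Y = 9) = 13/132.
Summing XY·P(x,y) over outcomes with X + Y = 9 gives 61/33.
E[X·Y | X + Y = 9] = (61/33) / (13/132) = 244/13.

244/13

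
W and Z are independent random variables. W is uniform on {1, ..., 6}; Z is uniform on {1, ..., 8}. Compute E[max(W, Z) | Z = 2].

P(Z = 2) = 1/8.
Summing max(W,Z)·P(x,y) over outcomes with Z = 2 gives 11/24.
E[max(W, Z) | Z = 2] = (11/24) / (1/8) = 11/3.

11/3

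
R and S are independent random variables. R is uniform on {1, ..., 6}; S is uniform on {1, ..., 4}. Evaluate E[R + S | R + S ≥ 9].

Outcomes with R + S ≥ 9: (5,4), (6,3), (6,4), each with probability 1/24.
E[R + S | R + S ≥ 9] = (9 + 9 + 10) / 3 = 28/3.

28/3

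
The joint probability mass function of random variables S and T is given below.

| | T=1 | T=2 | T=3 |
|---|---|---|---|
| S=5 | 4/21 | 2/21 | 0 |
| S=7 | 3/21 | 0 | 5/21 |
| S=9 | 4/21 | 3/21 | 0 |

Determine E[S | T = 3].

7

P(T = 3) = 5/21.
Σ S·P over the event = 7·(5/21) = 5/3.
E[S | T = 3] = (5/3) / (5/21) = 7.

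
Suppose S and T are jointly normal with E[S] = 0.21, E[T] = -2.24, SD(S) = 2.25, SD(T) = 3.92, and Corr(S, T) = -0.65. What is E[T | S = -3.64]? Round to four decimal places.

2.1199

For a bivariate normal, E[T | S=x] = μ_T + ρ·(σ_T/σ_S)·(x − μ_S).
E[T | S=-3.64] = -2.24 + (-0.65)·(3.92/2.25)·(-3.64 − (0.21)) = -2.24 + (-1.13244)·(-3.85) = 2.1199.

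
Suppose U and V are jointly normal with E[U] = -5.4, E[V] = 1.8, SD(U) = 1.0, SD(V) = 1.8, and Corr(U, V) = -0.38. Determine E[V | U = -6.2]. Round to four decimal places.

2.3472

E[V | U=x] = μ_V + ρ(σ_V/σ_U)(x − μ_U) for jointly normal variables.
E[V | U=-6.2] = 1.8 + (-0.38)·(1.8/1.0)·(-6.2 − (-5.4)) = 1.8 + (-0.684)·(-0.8) = 2.3472.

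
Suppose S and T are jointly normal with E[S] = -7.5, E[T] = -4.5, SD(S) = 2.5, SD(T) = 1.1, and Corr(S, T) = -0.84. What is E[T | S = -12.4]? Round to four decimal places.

-2.6890

E[T | S=x] = μ_T + ρ(σ_T/σ_S)(x − μ_S) for jointly normal variables.
E[T | S=-12.4] = -4.5 + (-0.84)·(1.1/2.5)·(-12.4 − (-7.5)) = -4.5 + (-0.3696)·(-4.9) = -2.6890.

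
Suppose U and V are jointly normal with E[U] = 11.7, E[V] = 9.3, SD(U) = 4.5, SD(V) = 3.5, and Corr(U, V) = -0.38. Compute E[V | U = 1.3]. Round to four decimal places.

12.3738

The regression of V on U has slope ρ·σ_V/σ_U and passes through (μ_U, μ_V).
E[V | U=1.3] = 9.3 + (-0.38)·(3.5/4.5)·(1.3 − (11.7)) = 9.3 + (-0.29556)·(-10.4) = 12.3738.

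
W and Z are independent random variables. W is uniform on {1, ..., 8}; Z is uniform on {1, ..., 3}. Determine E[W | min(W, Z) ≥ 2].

5

P(min(W, Z) ≥ 2) = 7/12.
Summing W·P(x,y) over outcomes with min(W, Z) ≥ 2 gives 35/12.
E[W | min(W, Z) ≥ 2] = (35/12) / (7/12) = 5.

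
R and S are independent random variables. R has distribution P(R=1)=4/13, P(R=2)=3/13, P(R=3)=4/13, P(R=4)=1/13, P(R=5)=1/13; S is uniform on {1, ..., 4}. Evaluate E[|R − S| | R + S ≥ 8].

P(R + S ≥ 8) = 3/52.
Summing |R−S|·P(x,y) over outcomes with R + S ≥ 8 gives 3/52.
E[|R − S| | R + S ≥ 8] = (3/52) / (3/52) = 1.

1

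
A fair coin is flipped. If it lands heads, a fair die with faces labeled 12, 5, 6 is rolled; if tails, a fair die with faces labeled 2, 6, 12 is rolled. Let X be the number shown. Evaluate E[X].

43/6

E[X | heads] = (12+5+6)/3 = 23/3.
E[X | tails] = (2+6+12)/3 = 20/3.
E[X] = (1/2)·(23/3) + (1/2)·(20/3) = 43/6.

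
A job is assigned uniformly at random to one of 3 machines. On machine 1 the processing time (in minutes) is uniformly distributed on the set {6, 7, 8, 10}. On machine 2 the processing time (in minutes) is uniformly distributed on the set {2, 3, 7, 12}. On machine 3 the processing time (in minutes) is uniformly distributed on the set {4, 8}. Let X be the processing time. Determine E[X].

E[X | machine 1] = (6+7+8+10)/4 = 31/4.
E[X | machine 2] = (2+3+7+12)/4 = 6.
E[X | machine 3] = (4+8)/2 = 6.
By the law of total expectation,
E[X] = (1/3)·(31/4) + (1/3)·(6) + (1/3)·(6) = 79/12.

79/12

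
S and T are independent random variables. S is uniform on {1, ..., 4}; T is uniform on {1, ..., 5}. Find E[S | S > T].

10/3

P(S > T) = 3/10.
Summing S·P(x,y) over outcomes with S > T gives 1.
E[S | S > T] = (1) / (3/10) = 10/3.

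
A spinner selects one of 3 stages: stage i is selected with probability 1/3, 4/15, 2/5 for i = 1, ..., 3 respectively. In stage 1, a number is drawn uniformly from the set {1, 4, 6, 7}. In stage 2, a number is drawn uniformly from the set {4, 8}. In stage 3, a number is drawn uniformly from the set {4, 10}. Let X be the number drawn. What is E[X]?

59/10

E[X | stage 1] = (1+4+6+7)/4 = 9/2.
E[X | stage 2] = (4+8)/2 = 6.
E[X | stage 3] = (4+10)/2 = 7.
By the law of total expectation,
E[X] = (1/3)·(9/2) + (4/15)·(6) + (2/5)·(7) = 59/10.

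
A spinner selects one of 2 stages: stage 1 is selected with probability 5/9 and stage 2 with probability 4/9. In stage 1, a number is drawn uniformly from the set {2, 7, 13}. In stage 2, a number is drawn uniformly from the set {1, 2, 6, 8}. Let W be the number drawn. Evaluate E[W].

E[W | stage 1] = (2+7+13)/3 = 22/3.
E[W | stage 2] = (1+2+6+8)/4 = 17/4.
E[W] = (5/9)·(22/3) + (4/9)·(17/4) = 161/27.

161/27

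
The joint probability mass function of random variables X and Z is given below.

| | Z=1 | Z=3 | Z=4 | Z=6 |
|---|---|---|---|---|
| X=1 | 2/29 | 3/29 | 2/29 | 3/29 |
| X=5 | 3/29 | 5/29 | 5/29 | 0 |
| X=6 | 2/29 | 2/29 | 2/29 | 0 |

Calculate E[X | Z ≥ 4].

7/2

P(Z ≥ 4) = 12/29.
Σ X·P over the event = 1·(2/29) + 1·(3/29) + 5·(5/29) + 6·(2/29) = 42/29.
E[X | Z ≥ 4] = (42/29) / (12/29) = 7/2.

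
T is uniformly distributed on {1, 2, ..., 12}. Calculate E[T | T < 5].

5/2

Given T < 5, T is equally likely to be any of {1, 2, 3, 4}.
E[T | T < 5] = (1 + 2 + 3 + 4) / 4 = 5/2.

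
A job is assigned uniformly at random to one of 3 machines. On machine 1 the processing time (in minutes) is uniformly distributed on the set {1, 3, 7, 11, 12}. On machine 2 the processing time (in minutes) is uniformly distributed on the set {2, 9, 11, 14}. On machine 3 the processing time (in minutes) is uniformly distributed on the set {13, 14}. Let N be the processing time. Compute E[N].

293/30

E[N | machine 1] = (1+3+7+11+12)/5 = 34/5.
E[N | machine 2] = (2+9+11+14)/4 = 9.
E[N | machine 3] = (13+14)/2 = 27/2.
E[N] = (1/3)·(34/5) + (1/3)·(9) + (1/3)·(27/2) = 293/30.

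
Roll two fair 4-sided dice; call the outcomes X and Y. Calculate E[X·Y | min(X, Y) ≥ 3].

Outcomes with min(X, Y) ≥ 3: (3,3), (3,4), (4,3), (4,4), each with probability 1/16.
E[X·Y | min(X, Y) ≥ 3] = (9 + 12 + 12 + 16) / 4 = 49/4.

49/4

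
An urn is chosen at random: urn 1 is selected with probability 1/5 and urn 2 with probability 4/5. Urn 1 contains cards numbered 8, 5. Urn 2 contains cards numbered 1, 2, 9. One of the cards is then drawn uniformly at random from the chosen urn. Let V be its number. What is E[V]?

E[V | urn 1] = (8+5)/2 = 13/2.
E[V | urn 2] = (1+2+9)/3 = 4.
E[V] = (1/5)·(13/2) + (4/5)·(4) = 9/2.

9/2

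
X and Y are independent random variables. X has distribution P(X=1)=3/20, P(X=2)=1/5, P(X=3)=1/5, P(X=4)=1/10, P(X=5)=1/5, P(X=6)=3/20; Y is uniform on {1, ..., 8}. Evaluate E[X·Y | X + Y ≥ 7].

2243/109

P(X + Y ≥ 7) = 109/160.
Summing XY·P(x,y) over outcomes with X + Y ≥ 7 gives 2243/160.
E[X·Y | X + Y ≥ 7] = (2243/160) / (109/160) = 2243/109.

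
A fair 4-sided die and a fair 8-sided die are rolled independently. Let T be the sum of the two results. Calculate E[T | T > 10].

P(T > 10) = 3/32.
Σ over the event: 11·1/16 + 12·1/32 = 17/16.
E[T | T > 10] = (17/16) / (3/32) = 34/3.

34/3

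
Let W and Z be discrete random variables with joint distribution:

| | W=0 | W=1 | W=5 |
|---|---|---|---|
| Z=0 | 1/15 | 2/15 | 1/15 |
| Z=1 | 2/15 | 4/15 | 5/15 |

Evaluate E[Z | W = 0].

P(W = 0) = 1/5.
Σ Z·P over the event = 0·(1/15) + 1·(2/15) = 2/15.
E[Z | W = 0] = (2/15) / (1/5) = 2/3.

2/3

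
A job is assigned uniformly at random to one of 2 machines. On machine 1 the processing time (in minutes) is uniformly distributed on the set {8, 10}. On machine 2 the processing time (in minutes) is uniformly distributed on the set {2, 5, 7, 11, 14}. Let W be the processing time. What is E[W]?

42/5

E[W | machine 1] = (8+10)/2 = 9.
E[W | machine 2] = (2+5+7+11+14)/5 = 39/5.
E[W] = (1/2)·(9) + (1/2)·(39/5) = 42/5.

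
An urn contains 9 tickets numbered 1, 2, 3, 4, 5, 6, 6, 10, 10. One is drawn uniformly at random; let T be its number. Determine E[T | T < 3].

3/2

P(T < 3) = 2/9.
Σ over the event: 1·1/9 + 2·1/9 = 1/3.
E[T | T < 3] = (1/3) / (2/9) = 3/2.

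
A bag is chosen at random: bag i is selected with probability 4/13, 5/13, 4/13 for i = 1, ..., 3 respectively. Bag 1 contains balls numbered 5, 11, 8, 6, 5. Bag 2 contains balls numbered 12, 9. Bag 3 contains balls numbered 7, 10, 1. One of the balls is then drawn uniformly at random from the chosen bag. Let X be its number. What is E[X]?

209/26

E[X | bag 1] = (5+11+8+6+5)/5 = 7.
E[X | bag 2] = (12+9)/2 = 21/2.
E[X | bag 3] = (7+10+1)/3 = 6.
By the law of total expectation,
E[X] = (4/13)·(7) + (5/13)·(21/2) + (4/13)·(6) = 209/26.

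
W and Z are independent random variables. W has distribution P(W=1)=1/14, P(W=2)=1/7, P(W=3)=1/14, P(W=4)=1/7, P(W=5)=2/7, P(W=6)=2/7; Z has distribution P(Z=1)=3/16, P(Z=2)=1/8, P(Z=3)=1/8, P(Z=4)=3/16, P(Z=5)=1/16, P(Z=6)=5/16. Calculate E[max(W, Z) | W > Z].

P(W > Z) = 109/224.
Summing max(W,Z)·P(x,y) over outcomes with W > Z gives 547/224.
E[max(W, Z) | W > Z] = (547/224) / (109/224) = 547/109.

547/109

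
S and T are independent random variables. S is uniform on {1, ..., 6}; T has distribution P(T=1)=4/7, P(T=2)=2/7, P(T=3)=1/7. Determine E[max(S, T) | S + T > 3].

P(S + T > 3) = 16/21.
Summing max(S,T)·P(x,y) over outcomes with S + T > 3 gives 68/21.
E[max(S, T) | S + T > 3] = (68/21) / (16/21) = 17/4.

17/4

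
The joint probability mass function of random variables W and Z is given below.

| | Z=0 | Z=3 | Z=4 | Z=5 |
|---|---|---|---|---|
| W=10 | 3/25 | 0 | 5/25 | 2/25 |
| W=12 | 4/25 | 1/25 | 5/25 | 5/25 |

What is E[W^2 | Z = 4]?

P(Z = 4) = 2/5.
Σ W^2·P over the event = 100·(5/25) + 144·(5/25) = 244/5.
E[W^2 | Z = 4] = (244/5) / (2/5) = 122.

122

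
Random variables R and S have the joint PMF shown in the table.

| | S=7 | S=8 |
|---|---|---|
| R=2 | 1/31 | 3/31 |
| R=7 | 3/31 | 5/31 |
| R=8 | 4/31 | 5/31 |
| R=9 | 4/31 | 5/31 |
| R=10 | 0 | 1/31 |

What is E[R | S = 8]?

P(S = 8) = 19/31.
Summing R·P(R=x,S=y) over the conditioning event gives 136/31.
E[R | S = 8] = (136/31) / (19/31) = 136/19.

136/19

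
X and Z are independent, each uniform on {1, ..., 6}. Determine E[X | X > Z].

P(X > Z) = 5/12.
Summing X·P(x,y) over outcomes with X > Z gives 35/18.
E[X | X > Z] = (35/18) / (5/12) = 14/3.

14/3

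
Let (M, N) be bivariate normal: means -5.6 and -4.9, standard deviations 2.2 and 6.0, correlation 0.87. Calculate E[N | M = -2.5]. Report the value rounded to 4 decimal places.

The regression of N on M has slope ρ·σ_N/σ_M and passes through (μ_M, μ_N).
E[N | M=-2.5] = -4.9 + (0.87)·(6.0/2.2)·(-2.5 − (-5.6)) = -4.9 + (2.37273)·(3.1) = 2.4555.

2.4555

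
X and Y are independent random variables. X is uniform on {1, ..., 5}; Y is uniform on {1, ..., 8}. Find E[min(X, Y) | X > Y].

Outcomes with X > Y: (2,1), (3,1), (3,2), (4,1), (4,2), (4,3), (5,1), (5,2), (5,3), (5,4), each with probability 1/40.
E[min(X, Y) | X > Y] = (1 + 1 + 2 + 1 + 2 + 3 + 1 + 2 + 3 + 4) / 10 = 2.

2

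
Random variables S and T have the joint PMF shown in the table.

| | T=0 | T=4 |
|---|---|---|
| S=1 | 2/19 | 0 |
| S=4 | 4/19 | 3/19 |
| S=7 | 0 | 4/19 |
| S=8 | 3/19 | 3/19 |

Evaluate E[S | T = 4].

32/5

P(T = 4) = 10/19.
Summing S·P(S=x,T=y) over the conditioning event gives 64/19.
E[S | T = 4] = (64/19) / (10/19) = 32/5.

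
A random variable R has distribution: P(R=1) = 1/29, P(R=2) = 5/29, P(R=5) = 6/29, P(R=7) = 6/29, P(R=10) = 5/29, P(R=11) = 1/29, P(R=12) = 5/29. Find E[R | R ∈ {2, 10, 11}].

71/11

P(R ∈ {2, 10, 11}) = 11/29.
Σ over the event: 2·5/29 + 10·5/29 + 11·1/29 = 71/29.
E[R | R ∈ {2, 10, 11}] = (71/29) / (11/29) = 71/11.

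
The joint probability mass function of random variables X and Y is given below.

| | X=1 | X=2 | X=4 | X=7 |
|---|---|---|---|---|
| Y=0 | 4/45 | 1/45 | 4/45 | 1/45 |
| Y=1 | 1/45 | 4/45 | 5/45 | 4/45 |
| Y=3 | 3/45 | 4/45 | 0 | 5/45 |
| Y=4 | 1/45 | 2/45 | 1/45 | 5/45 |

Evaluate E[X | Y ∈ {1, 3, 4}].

P(Y ∈ {1, 3, 4}) = 7/9.
Summing X·P(X=x,Y=y) over the conditioning event gives 49/15.
E[X | Y ∈ {1, 3, 4}] = (49/15) / (7/9) = 21/5.

21/5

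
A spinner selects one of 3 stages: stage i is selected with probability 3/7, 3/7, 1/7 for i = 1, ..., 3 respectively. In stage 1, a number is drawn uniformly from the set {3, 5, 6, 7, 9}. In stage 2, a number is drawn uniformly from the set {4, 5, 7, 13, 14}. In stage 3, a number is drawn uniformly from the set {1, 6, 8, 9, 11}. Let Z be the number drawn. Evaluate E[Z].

254/35

E[Z | stage 1] = (3+5+6+7+9)/5 = 6.
E[Z | stage 2] = (4+5+7+13+14)/5 = 43/5.
E[Z | stage 3] = (1+6+8+9+11)/5 = 7.
E[Z] = (3/7)·(6) + (3/7)·(43/5) + (1/7)·(7) = 254/35.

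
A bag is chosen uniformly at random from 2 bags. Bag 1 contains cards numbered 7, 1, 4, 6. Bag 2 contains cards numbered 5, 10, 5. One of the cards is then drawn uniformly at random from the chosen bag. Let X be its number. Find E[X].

67/12

E[X | bag 1] = (7+1+4+6)/4 = 9/2.
E[X | bag 2] = (5+10+5)/3 = 20/3.
By the law of total expectation,
E[X] = (1/2)·(9/2) + (1/2)·(20/3) = 67/12.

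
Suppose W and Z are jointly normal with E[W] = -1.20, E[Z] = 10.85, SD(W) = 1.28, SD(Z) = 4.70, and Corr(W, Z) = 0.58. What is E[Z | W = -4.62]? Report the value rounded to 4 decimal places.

3.5665

E[Z | W=x] = μ_Z + ρ(σ_Z/σ_W)(x − μ_W) for jointly normal variables.
E[Z | W=-4.62] = 10.85 + (0.58)·(4.70/1.28)·(-4.62 − (-1.20)) = 10.85 + (2.12969)·(-3.42) = 3.5665.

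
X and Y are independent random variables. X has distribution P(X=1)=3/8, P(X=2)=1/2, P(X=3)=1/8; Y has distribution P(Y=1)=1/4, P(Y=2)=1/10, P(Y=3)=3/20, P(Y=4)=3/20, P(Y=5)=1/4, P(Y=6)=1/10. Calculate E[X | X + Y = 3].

P(X + Y = 3) = 13/80.
Summing X·P(x,y) over outcomes with X + Y = 3 gives 23/80.
E[X | X + Y = 3] = (23/80) / (13/80) = 23/13.

23/13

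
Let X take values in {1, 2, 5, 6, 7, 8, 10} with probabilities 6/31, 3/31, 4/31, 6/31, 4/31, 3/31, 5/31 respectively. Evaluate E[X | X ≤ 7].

96/23

P(X ≤ 7) = 23/31.
Σ over the event: 1·6/31 + 2·3/31 + 5·4/31 + 6·6/31 + 7·4/31 = 96/31.
E[X | X ≤ 7] = (96/31) / (23/31) = 96/23.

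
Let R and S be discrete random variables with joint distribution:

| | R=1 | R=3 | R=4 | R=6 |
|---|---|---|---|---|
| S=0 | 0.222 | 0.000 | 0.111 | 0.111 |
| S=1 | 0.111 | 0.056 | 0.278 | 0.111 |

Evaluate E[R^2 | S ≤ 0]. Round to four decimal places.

13.5000

P(S ≤ 0) = 0.444.
Σ R^2·P over the event = 1·(0.222) + 16·(0.111) + 36·(0.111) = 5.994.
E[R^2 | S ≤ 0] = (5.994) / (0.444) = 13.5000.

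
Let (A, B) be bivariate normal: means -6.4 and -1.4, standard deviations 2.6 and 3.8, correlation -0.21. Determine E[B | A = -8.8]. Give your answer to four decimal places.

-0.6634

For a bivariate normal, E[B | A=x] = μ_B + ρ·(σ_B/σ_A)·(x − μ_A).
E[B | A=-8.8] = -1.4 + (-0.21)·(3.8/2.6)·(-8.8 − (-6.4)) = -1.4 + (-0.30692)·(-2.4) = -0.6634.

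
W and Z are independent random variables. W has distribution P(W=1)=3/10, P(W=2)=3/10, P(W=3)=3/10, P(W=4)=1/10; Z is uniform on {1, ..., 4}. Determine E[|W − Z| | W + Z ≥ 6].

P(W + Z ≥ 6) = 3/10.
Summing |W−Z|·P(x,y) over outcomes with W + Z ≥ 6 gives 3/10.
E[|W − Z| | W + Z ≥ 6] = (3/10) / (3/10) = 1.

1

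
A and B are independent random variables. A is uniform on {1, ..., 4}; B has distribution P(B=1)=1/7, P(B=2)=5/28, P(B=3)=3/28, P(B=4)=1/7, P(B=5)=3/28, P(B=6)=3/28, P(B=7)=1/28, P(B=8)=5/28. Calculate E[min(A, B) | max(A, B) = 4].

9/4

P(max(A, B) = 4) = 1/4.
Summing min(A,B)·P(x,y) over outcomes with max(A, B) = 4 gives 9/16.
E[min(A, B) | max(A, B) = 4] = (9/16) / (1/4) = 9/4.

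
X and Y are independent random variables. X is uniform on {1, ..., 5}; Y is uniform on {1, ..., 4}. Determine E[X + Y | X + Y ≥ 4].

6

P(X + Y ≥ 4) = 17/20.
Summing (X+Y)·P(x,y) over outcomes with X + Y ≥ 4 gives 51/10.
E[X + Y | X + Y ≥ 4] = (51/10) / (17/20) = 6.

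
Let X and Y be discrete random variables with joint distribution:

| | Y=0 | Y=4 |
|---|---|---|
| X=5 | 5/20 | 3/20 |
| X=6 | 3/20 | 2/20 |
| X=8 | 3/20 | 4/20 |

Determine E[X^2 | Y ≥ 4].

P(Y ≥ 4) = 9/20.
Σ X^2·P over the event = 25·(3/20) + 36·(2/20) + 64·(4/20) = 403/20.
E[X^2 | Y ≥ 4] = (403/20) / (9/20) = 403/9.

403/9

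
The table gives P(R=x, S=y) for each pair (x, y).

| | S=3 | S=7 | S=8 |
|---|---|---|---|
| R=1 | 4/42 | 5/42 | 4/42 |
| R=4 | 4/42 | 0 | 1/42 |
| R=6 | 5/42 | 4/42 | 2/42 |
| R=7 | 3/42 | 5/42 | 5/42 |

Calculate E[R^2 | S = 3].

P(S = 3) = 8/21.
Σ R^2·P over the event = 1·(4/42) + 16·(4/42) + 36·(5/42) + 49·(3/42) = 395/42.
E[R^2 | S = 3] = (395/42) / (8/21) = 395/16.

395/16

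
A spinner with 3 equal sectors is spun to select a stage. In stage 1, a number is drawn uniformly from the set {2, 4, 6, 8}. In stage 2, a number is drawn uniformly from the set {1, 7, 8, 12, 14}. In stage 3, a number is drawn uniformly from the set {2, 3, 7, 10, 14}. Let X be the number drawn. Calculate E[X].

103/15

E[X | stage 1] = (2+4+6+8)/4 = 5.
E[X | stage 2] = (1+7+8+12+14)/5 = 42/5.
E[X | stage 3] = (2+3+7+10+14)/5 = 36/5.
E[X] = (1/3)·(5) + (1/3)·(42/5) + (1/3)·(36/5) = 103/15.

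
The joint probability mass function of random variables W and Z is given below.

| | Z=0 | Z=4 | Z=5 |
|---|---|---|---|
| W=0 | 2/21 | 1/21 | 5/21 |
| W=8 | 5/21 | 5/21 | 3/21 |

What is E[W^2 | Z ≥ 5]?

24

P(Z ≥ 5) = 8/21.
Σ W^2·P over the event = 0·(5/21) + 64·(3/21) = 64/7.
E[W^2 | Z ≥ 5] = (64/7) / (8/21) = 24.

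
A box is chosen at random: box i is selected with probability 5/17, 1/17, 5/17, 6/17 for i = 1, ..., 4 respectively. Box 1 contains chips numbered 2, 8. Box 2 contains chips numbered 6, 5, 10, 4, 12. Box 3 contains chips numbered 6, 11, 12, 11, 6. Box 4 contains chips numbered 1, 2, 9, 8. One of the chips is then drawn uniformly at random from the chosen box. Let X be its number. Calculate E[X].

542/85

E[X | box 1] = (2+8)/2 = 5.
E[X | box 2] = (6+5+10+4+12)/5 = 37/5.
E[X | box 3] = (6+11+12+11+6)/5 = 46/5.
E[X | box 4] = (1+2+9+8)/4 = 5.
E[X] = (5/17)·(5) + (1/17)·(37/5) + (5/17)·(46/5) + (6/17)·(5) = 542/85.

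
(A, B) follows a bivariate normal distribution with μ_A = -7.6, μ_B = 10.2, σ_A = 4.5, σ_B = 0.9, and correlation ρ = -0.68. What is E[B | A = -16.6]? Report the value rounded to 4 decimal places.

11.4240

E[B | A=x] = μ_B + ρ(σ_B/σ_A)(x − μ_A) for jointly normal variables.
E[B | A=-16.6] = 10.2 + (-0.68)·(0.9/4.5)·(-16.6 − (-7.6)) = 10.2 + (-0.136)·(-9) = 11.4240.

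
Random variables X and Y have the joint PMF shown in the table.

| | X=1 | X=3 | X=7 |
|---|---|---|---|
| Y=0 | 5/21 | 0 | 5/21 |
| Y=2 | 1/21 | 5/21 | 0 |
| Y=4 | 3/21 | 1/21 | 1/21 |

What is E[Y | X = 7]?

2/3

P(X = 7) = 2/7.
Summing Y·P(X=x,Y=y) over the conditioning event gives 4/21.
E[Y | X = 7] = (4/21) / (2/7) = 2/3.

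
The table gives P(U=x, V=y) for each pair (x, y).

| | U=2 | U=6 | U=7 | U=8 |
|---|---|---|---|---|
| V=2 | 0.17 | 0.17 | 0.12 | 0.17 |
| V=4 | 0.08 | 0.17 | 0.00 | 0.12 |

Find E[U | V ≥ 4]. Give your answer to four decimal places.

5.7838

P(V ≥ 4) = 0.37.
Σ U·P over the event = 2·(0.08) + 6·(0.17) + 8·(0.12) = 2.14.
E[U | V ≥ 4] = (2.14) / (0.37) = 5.7838.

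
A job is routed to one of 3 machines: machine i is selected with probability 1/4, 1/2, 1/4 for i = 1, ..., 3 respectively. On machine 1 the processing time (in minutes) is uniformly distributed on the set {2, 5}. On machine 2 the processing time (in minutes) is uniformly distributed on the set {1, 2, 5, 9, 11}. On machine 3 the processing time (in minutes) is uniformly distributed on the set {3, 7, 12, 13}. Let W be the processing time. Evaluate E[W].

E[W | machine 1] = (2+5)/2 = 7/2.
E[W | machine 2] = (1+2+5+9+11)/5 = 28/5.
E[W | machine 3] = (3+7+12+13)/4 = 35/4.
By the law of total expectation,
E[W] = (1/4)·(7/2) + (1/2)·(28/5) + (1/4)·(35/4) = 469/80.

469/80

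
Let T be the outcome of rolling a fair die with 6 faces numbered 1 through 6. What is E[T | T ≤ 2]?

3/2

Given T ≤ 2, T is equally likely to be any of {1, 2}.
E[T | T ≤ 2] = (1 + 2) / 2 = 3/2.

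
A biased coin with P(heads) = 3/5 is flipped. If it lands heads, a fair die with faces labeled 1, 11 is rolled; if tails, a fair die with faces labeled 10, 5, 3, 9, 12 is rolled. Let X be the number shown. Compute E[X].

168/25

E[X | heads] = (1+11)/2 = 6.
E[X | tails] = (10+5+3+9+12)/5 = 39/5.
E[X] = (3/5)·(6) + (2/5)·(39/5) = 168/25.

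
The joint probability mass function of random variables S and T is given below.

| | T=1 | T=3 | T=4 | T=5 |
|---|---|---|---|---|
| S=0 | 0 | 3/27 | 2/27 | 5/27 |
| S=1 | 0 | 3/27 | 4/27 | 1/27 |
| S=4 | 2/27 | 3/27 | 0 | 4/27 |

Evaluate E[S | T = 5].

P(T = 5) = 10/27.
Σ S·P over the event = 0·(5/27) + 1·(1/27) + 4·(4/27) = 17/27.
E[S | T = 5] = (17/27) / (10/27) = 17/10.

17/10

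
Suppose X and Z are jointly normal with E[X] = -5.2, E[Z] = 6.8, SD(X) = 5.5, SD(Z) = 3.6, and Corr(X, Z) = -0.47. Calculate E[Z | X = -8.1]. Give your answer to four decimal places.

7.6921

The regression of Z on X has slope ρ·σ_Z/σ_X and passes through (μ_X, μ_Z).
E[Z | X=-8.1] = 6.8 + (-0.47)·(3.6/5.5)·(-8.1 − (-5.2)) = 6.8 + (-0.307636)·(-2.9) = 7.6921.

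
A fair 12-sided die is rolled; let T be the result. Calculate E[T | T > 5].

9

Given T > 5, T is equally likely to be any of {6, 7, 8, 9, 10, 11, 12}.
E[T | T > 5] = (6 + 7 + 8 + 9 + 10 + 11 + 12) / 7 = 9.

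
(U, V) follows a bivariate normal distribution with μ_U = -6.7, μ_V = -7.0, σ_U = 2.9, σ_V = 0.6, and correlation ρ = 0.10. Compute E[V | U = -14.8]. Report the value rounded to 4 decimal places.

-7.1676

The regression of V on U has slope ρ·σ_V/σ_U and passes through (μ_U, μ_V).
E[V | U=-14.8] = -7.0 + (0.10)·(0.6/2.9)·(-14.8 − (-6.7)) = -7.0 + (0.02069)·(-8.1) = -7.1676.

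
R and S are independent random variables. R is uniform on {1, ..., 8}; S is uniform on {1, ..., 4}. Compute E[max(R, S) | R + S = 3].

2

P(R + S = 3) = 1/16.
Summing max(R,S)·P(x,y) over outcomes with R + S = 3 gives 1/8.
E[max(R, S) | R + S = 3] = (1/8) / (1/16) = 2.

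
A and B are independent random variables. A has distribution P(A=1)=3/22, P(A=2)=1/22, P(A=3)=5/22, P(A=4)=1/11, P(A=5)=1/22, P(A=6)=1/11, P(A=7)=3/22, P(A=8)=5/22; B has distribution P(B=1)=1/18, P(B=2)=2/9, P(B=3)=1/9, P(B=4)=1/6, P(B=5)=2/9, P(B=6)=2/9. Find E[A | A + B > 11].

656/87

P(A + B > 11) = 29/132.
Summing A·P(x,y) over outcomes with A + B > 11 gives 164/99.
E[A | A + B > 11] = (164/99) / (29/132) = 656/87.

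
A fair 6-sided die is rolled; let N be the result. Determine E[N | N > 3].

Given N > 3, N is equally likely to be any of {4, 5, 6}.
E[N | N > 3] = (4 + 5 + 6) / 3 = 5.

5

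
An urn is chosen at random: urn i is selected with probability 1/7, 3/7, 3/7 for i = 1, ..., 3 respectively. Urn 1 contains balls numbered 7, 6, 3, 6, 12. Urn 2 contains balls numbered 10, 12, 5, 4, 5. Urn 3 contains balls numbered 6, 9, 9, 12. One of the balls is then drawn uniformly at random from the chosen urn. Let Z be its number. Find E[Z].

277/35

E[Z | urn 1] = (7+6+3+6+12)/5 = 34/5.
E[Z | urn 2] = (10+12+5+4+5)/5 = 36/5.
E[Z | urn 3] = (6+9+9+12)/4 = 9.
By the law of total expectation,
E[Z] = (1/7)·(34/5) + (3/7)·(36/5) + (3/7)·(9) = 277/35.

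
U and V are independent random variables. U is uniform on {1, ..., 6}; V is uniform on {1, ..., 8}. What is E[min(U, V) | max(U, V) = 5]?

25/9

P(max(U, V) = 5) = 3/16.
Summing min(U,V)·P(x,y) over outcomes with max(U, V) = 5 gives 25/48.
E[min(U, V) | max(U, V) = 5] = (25/48) / (3/16) = 25/9.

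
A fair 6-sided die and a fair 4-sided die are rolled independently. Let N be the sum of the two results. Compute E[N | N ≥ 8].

26/3

P(N ≥ 8) = 1/4.
Σ over the event: 8·1/8 + 9·1/12 + 10·1/24 = 13/6.
E[N | N ≥ 8] = (13/6) / (1/4) = 26/3.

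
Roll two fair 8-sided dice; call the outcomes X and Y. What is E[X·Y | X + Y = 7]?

28/3

Outcomes with X + Y = 7: (1,6), (2,5), (3,4), (4,3), (5,2), (6,1), each with probability 1/64.
E[X·Y | X + Y = 7] = (6 + 10 + 12 + 12 + 10 + 6) / 6 = 28/3.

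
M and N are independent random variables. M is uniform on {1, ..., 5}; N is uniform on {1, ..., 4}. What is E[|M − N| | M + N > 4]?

12/7

P(M + N > 4) = 7/10.
Summing |M−N|·P(x,y) over outcomes with M + N > 4 gives 6/5.
E[|M − N| | M + N > 4] = (6/5) / (7/10) = 12/7.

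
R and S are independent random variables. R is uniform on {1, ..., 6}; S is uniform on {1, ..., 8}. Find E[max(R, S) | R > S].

P(R > S) = 5/16.
Summing max(R,S)·P(x,y) over outcomes with R > S gives 35/24.
E[max(R, S) | R > S] = (35/24) / (5/16) = 14/3.

14/3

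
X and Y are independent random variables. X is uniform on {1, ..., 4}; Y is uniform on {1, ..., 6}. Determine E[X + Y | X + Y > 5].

52/7

P(X + Y > 5) = 7/12.
Summing (X+Y)·P(x,y) over outcomes with X + Y > 5 gives 13/3.
E[X + Y | X + Y > 5] = (13/3) / (7/12) = 52/7.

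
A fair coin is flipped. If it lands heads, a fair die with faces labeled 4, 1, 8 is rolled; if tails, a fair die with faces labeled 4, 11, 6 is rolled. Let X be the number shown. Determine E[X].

17/3

E[X | heads] = (4+1+8)/3 = 13/3.
E[X | tails] = (4+11+6)/3 = 7.
E[X] = (1/2)·(13/3) + (1/2)·(7) = 17/3.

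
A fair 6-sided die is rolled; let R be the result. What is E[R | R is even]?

4

Given R is even, R is equally likely to be any of {2, 4, 6}.
E[R | R is even] = (2 + 4 + 6) / 3 = 4.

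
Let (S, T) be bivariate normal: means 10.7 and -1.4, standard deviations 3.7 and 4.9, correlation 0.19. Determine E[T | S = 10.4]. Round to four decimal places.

-1.4755

For a bivariate normal, E[T | S=x] = μ_T + ρ·(σ_T/σ_S)·(x − μ_S).
E[T | S=10.4] = -1.4 + (0.19)·(4.9/3.7)·(10.4 − (10.7)) = -1.4 + (0.25162)·(-0.3) = -1.4755.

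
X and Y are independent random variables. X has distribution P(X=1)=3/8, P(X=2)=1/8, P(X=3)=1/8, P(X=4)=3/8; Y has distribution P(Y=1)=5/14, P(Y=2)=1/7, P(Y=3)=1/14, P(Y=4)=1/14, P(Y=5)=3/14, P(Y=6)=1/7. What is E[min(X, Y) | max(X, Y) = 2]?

15/13

P(max(X, Y) = 2) = 13/112.
Summing min(X,Y)·P(x,y) over outcomes with max(X, Y) = 2 gives 15/112.
E[min(X, Y) | max(X, Y) = 2] = (15/112) / (13/112) = 15/13.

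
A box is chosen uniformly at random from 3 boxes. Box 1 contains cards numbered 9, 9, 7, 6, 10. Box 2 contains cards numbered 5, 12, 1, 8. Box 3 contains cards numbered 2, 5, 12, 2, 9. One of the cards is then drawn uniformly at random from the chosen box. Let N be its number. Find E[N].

E[N | box 1] = (9+9+7+6+10)/5 = 41/5.
E[N | box 2] = (5+12+1+8)/4 = 13/2.
E[N | box 3] = (2+5+12+2+9)/5 = 6.
By the law of total expectation,
E[N] = (1/3)·(41/5) + (1/3)·(13/2) + (1/3)·(6) = 69/10.

69/10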